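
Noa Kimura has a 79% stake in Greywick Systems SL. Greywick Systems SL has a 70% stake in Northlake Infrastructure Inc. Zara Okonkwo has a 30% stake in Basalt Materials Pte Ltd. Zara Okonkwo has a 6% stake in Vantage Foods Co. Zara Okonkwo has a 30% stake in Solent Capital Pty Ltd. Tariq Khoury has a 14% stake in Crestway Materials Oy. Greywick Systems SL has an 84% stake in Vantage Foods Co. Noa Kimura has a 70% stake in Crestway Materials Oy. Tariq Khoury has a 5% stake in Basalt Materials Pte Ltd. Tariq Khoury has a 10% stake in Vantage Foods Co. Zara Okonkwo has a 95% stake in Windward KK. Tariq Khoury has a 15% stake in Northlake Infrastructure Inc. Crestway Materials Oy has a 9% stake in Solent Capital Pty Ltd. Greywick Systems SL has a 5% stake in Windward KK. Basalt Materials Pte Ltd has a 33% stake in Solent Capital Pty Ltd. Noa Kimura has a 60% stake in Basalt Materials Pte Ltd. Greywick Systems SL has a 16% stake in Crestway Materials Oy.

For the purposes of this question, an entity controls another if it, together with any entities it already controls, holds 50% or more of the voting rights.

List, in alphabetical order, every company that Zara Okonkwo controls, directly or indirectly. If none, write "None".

Zara holds 95% of Windward, so Zara controls Windward.
No other company's threshold is met.

Windward KK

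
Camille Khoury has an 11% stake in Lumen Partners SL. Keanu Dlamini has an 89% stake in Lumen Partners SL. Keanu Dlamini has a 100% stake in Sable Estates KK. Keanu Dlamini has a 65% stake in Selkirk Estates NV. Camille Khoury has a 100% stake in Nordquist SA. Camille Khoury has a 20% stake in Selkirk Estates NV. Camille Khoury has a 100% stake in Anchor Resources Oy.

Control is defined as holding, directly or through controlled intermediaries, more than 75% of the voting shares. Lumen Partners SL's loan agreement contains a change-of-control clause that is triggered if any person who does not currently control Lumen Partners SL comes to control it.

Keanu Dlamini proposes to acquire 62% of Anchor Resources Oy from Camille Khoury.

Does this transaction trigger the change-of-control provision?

The purchase adds only to Keanu's holdings (Camille's stake shrinks), so Keanu is the only person who could newly come to control Lumen.
Keanu holds 89% of Lumen, so Keanu controls Lumen.
So Keanu already controls Lumen before the transaction.
After the purchase, Keanu holds 62% of Anchor directly, and Camille's stake falls to 38%.
Keanu controlled Lumen already, so this is not a new person acquiring control; every other person's position is unchanged or reduced.
No new person acquires control, so the clause is not triggered.

No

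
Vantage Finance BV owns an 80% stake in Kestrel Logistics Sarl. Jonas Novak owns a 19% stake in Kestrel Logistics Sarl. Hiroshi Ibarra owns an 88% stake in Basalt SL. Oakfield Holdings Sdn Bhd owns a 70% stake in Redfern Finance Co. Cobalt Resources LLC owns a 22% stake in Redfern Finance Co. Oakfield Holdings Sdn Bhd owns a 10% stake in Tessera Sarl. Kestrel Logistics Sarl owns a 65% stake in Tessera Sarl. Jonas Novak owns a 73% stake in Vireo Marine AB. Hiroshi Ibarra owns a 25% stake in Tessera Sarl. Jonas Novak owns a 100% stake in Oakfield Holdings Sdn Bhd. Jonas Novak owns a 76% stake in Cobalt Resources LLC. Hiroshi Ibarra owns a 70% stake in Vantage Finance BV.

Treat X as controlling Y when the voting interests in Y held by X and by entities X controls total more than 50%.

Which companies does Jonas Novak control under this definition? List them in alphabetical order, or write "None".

Cobalt Resources LLC, Oakfield Holdings Sdn Bhd, Redfern Finance Co, Vireo Marine AB

Jonas holds 100% of Oakfield, so Jonas controls Oakfield.
Jonas holds 76% of Cobalt, so Jonas controls Cobalt.
Jonas holds 73% of Vireo, so Jonas controls Vireo.
Oakfield and Cobalt together hold 70% + 22% = 92% of Redfern, so Jonas controls Redfern.
No other company's threshold is met.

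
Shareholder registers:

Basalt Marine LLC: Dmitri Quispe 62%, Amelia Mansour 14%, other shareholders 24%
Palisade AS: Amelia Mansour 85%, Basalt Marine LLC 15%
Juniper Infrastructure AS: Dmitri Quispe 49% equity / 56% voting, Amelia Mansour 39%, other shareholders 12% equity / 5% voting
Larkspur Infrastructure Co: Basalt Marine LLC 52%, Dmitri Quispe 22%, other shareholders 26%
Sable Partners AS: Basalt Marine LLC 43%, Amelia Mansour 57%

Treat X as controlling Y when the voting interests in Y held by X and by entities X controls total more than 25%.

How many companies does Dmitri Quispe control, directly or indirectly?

4

Dmitri holds 62% of Basalt, so Dmitri controls Basalt.
Dmitri holds 56% of Juniper, so Dmitri controls Juniper.
Basalt and Dmitri together hold 52% + 22% = 74% of Larkspur, so Dmitri controls Larkspur.
Basalt holds 43% of Sable, so Dmitri controls Sable.
No other company's threshold is met.
Dmitri controls 4 companies.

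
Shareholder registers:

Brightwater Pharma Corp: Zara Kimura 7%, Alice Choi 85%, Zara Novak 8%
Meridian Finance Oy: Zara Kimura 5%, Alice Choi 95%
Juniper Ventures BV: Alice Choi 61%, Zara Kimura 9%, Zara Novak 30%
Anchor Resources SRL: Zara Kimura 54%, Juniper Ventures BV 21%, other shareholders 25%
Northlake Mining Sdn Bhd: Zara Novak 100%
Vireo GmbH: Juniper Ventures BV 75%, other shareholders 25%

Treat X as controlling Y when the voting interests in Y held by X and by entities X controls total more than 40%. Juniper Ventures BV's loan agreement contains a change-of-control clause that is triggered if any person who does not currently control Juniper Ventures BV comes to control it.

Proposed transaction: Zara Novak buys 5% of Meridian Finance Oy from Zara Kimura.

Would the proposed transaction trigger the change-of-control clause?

The purchase adds only to Zara Novak's holdings (Zara Kimura's stake shrinks), so Zara Novak is the only person who could newly come to control Juniper.
Zara Novak holds 100% of Northlake, so Zara Novak controls Northlake.
In Juniper, Zara Novak's side holds only 30%, not > 40%.
So before the transaction, Zara Novak does not control Juniper.
After the purchase, Zara Novak holds 5% of Meridian directly, and Zara Kimura's stake falls to 0%.
Zara Novak's side now holds 5% of Meridian, not > 40%, so Zara Novak still does not control Meridian.
After the transaction, Zara Novak's side holds 30% of Juniper, not > 40%, so Zara Novak still does not control Juniper.
No new person acquires control, so the clause is not triggered.

No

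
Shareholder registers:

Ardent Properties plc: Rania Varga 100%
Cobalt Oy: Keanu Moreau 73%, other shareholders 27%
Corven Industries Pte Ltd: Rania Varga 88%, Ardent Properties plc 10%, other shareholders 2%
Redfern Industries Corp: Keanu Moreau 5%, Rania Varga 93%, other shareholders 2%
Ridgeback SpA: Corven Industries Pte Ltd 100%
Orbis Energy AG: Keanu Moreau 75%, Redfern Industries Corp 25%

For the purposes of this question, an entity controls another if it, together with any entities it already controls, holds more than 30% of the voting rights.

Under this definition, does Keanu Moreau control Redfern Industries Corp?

No

Keanu holds 73% of Cobalt, so Keanu controls Cobalt.
Keanu holds 75% of Orbis, so Keanu controls Orbis.
In Redfern, Keanu's side holds only 5%, not > 30%.
So Keanu does not control Redfern.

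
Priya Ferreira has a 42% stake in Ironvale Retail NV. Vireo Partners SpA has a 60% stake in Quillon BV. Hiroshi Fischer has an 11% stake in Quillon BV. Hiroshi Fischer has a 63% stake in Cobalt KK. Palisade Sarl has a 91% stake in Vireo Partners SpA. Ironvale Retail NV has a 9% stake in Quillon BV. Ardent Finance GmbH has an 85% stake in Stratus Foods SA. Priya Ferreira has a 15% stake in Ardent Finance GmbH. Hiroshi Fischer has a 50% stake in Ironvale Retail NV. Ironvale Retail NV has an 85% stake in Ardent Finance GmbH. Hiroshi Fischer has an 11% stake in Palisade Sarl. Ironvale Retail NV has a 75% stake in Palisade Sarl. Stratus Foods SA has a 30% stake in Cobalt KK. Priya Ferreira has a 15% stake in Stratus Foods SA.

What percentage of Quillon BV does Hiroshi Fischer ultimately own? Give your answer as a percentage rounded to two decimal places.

Hiroshi reaches Quillon along 4 paths.
Via Ironvale → Palisade → Vireo: 50% × 75% × 91% × 60% = 20.475%.
Via Palisade → Vireo: 11% × 91% × 60% = 6.006%.
Via Ironvale: 50% × 9% = 4.5%.
Direct stake: 11% = 11%.
Total: 20.475% + 6.006% + 4.5% + 11% = 41.981%.
Rounded: 41.98%.

41.98%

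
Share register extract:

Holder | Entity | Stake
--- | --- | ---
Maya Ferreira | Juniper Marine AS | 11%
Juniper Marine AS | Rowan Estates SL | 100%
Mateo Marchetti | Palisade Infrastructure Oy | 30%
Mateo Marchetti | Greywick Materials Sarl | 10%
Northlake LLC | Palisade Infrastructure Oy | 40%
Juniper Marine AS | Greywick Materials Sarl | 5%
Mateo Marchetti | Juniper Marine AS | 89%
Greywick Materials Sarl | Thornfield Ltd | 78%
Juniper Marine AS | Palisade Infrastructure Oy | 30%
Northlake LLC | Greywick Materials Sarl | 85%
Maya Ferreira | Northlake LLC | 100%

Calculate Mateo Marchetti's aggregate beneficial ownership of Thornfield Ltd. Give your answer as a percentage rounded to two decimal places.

Mateo reaches Thornfield along 2 paths.
Via Greywick: 10% × 78% = 7.8%.
Via Juniper → Greywick: 89% × 5% × 78% = 3.471%.
Total: 7.8% + 3.471% = 11.271%.
Rounded: 11.27%.

11.27%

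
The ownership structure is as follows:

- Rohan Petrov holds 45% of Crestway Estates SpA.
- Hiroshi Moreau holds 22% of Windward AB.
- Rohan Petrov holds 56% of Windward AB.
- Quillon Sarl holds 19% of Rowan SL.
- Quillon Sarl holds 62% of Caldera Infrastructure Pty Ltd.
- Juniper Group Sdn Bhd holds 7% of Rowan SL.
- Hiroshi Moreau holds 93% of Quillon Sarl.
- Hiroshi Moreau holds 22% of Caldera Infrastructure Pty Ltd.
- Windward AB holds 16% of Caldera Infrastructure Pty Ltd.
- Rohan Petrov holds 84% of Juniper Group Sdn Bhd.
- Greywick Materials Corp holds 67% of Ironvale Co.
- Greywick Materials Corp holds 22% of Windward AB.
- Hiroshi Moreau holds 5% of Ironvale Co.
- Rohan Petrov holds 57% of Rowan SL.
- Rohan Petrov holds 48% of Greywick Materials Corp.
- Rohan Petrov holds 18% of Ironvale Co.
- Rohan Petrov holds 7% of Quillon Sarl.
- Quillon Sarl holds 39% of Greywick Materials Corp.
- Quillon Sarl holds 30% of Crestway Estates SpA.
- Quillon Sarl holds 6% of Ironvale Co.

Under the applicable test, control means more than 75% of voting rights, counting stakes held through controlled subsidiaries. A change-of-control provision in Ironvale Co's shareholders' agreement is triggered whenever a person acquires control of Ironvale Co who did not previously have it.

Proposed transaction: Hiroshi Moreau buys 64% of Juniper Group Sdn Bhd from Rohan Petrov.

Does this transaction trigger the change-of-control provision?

No

The purchase adds only to Hiroshi's holdings (Rohan's stake shrinks), so Hiroshi is the only person who could newly come to control Ironvale.
Hiroshi holds 93% of Quillon, so Hiroshi controls Quillon.
Quillon and Hiroshi together hold 62% + 22% = 84% of Caldera, so Hiroshi controls Caldera.
In Ironvale, Hiroshi's side holds only 5% + 6% = 11%, not > 75%.
So before the transaction, Hiroshi does not control Ironvale.
After the purchase, Hiroshi holds 64% of Juniper directly, and Rohan's stake falls to 20%.
Hiroshi's side now holds 64% of Juniper, not > 75%, so Hiroshi still does not control Juniper.
After the transaction, Hiroshi's side holds 5% + 6% = 11% of Ironvale, not > 75%, so Hiroshi still does not control Ironvale.
No new person acquires control, so the clause is not triggered.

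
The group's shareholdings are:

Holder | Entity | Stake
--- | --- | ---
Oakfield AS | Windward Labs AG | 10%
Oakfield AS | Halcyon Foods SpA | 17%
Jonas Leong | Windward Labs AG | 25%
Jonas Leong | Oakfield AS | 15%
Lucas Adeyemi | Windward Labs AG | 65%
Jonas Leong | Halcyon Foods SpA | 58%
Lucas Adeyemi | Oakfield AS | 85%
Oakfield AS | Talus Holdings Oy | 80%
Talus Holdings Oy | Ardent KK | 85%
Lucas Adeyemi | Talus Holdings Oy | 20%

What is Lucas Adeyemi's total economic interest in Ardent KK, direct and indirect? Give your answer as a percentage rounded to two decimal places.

Lucas reaches Ardent along 2 paths.
Via Oakfield → Talus: 85% × 80% × 85% = 57.8%.
Via Talus: 20% × 85% = 17%.
Total: 57.8% + 17% = 74.8%.
Rounded: 74.80%.

74.80%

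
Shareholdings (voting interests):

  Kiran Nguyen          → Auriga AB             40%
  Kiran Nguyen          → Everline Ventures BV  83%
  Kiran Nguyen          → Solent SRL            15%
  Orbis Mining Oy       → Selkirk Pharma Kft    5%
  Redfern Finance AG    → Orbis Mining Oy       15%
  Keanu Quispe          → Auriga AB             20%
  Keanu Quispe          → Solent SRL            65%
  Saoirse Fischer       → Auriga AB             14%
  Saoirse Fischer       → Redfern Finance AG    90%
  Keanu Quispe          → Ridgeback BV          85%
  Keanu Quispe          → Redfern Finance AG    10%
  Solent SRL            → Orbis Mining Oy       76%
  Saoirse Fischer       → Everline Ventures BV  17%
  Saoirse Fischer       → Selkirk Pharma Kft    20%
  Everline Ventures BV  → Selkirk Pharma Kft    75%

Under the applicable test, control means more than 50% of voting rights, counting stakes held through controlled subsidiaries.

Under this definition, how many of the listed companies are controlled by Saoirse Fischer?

1

Saoirse holds 90% of Redfern, so Saoirse controls Redfern.
No other company's threshold is met.
Saoirse controls 1 company.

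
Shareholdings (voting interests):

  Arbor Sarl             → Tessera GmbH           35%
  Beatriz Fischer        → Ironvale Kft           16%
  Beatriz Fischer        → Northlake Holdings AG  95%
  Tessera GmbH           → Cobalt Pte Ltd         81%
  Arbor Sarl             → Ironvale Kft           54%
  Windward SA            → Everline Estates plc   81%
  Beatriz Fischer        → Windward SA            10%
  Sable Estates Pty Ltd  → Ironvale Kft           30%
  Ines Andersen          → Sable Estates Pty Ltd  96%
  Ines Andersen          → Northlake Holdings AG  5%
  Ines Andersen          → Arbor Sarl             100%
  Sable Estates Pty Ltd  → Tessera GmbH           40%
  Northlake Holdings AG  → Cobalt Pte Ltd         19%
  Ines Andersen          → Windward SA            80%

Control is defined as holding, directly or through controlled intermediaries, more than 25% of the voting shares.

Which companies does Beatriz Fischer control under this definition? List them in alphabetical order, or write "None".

Beatriz holds 95% of Northlake, so Beatriz controls Northlake.
No other company's threshold is met.

Northlake Holdings AG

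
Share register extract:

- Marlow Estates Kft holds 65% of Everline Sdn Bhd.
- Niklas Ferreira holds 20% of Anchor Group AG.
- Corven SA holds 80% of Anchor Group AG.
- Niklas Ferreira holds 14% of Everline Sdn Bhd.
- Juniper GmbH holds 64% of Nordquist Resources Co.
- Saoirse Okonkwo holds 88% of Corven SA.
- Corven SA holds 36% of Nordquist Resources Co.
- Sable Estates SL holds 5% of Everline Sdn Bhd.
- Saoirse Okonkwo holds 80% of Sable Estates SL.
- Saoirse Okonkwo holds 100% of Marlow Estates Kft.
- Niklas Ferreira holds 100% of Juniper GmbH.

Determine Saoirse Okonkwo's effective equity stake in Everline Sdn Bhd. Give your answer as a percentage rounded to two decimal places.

Saoirse reaches Everline along 2 paths.
Via Sable: 80% × 5% = 4%.
Via Marlow: 100% × 65% = 65%.
Total: 4% + 65% = 69%.
Rounded: 69.00%.

69.00%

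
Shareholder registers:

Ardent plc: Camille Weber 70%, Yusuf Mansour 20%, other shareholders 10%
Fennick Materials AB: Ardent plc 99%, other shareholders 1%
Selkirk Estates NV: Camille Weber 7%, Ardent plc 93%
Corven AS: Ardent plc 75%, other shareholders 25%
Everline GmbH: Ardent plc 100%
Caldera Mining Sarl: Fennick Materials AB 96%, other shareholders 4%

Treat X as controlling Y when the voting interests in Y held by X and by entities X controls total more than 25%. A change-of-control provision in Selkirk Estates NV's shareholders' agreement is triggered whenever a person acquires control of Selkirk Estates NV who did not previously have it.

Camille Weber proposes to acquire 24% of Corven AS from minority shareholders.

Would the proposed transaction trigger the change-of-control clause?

No

The purchase changes only Camille's holdings, so Camille is the only person who could newly come to control Selkirk.
Camille holds 70% of Ardent, so Camille controls Ardent.
Camille and Ardent together hold 7% + 93% = 100% of Selkirk, so Camille controls Selkirk.
So Camille already controls Selkirk before the transaction.
After the purchase, Camille holds 24% of Corven directly.
Camille controlled Selkirk already, so this is not a new person acquiring control; every other person's position is unchanged or reduced.
No new person acquires control, so the clause is not triggered.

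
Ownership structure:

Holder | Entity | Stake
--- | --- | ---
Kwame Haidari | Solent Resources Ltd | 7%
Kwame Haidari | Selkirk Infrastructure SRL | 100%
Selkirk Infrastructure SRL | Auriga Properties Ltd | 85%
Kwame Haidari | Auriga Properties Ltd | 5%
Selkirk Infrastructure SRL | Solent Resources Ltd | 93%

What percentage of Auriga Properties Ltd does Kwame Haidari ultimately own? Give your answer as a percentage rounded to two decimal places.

Kwame reaches Auriga along 2 paths.
Via Selkirk: 100% × 85% = 85%.
Direct stake: 5% = 5%.
Total: 85% + 5% = 90%.
Rounded: 90.00%.

90.00%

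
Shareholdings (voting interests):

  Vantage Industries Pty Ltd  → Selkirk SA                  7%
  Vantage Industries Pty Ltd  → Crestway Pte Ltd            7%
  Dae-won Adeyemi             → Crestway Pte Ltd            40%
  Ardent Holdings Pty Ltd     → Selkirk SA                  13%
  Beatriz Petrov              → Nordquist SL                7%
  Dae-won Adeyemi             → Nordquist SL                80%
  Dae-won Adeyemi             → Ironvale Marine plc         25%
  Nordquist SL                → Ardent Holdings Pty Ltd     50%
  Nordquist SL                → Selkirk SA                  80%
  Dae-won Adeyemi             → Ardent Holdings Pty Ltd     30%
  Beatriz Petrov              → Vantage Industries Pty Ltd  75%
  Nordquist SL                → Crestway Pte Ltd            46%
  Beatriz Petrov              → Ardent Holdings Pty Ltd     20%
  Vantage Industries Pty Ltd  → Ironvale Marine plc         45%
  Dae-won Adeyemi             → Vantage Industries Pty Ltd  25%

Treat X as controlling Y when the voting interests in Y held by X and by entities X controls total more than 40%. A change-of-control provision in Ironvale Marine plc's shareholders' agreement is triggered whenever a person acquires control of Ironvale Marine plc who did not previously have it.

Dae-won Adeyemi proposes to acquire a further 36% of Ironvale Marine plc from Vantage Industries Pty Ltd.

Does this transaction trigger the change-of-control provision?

Yes

The purchase adds only to Dae-won's holdings (Vantage's stake shrinks), so Dae-won is the only person who could newly come to control Ironvale.
Dae-won holds 80% of Nordquist, so Dae-won controls Nordquist.
Nordquist and Dae-won together hold 50% + 30% = 80% of Ardent, so Dae-won controls Ardent.
Ardent and Nordquist together hold 13% + 80% = 93% of Selkirk, so Dae-won controls Selkirk.
Nordquist and Dae-won together hold 46% + 40% = 86% of Crestway, so Dae-won controls Crestway.
In Ironvale, Dae-won's side holds only 25%, not > 40%.
So before the transaction, Dae-won does not control Ironvale.
After the purchase, Dae-won's direct stake in Ironvale rises to 25% + 36% = 61%, and Vantage's stake falls to 9%.
Dae-won holds 61% of Ironvale, so Dae-won controls Ironvale.
Dae-won did not control Ironvale before and does after, so the clause is triggered.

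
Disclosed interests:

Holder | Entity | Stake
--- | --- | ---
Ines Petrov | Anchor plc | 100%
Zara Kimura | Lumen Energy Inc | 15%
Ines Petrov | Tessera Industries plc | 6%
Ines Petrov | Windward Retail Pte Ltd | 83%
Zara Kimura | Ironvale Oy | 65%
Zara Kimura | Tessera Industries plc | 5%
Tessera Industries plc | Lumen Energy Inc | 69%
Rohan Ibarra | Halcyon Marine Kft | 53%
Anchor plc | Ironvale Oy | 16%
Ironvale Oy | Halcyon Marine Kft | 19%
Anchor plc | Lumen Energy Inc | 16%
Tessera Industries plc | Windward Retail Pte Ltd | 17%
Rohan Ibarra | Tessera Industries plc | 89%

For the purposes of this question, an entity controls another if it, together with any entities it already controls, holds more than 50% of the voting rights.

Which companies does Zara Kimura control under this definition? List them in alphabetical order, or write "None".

Zara holds 65% of Ironvale, so Zara controls Ironvale.
No other company's threshold is met.

Ironvale Oy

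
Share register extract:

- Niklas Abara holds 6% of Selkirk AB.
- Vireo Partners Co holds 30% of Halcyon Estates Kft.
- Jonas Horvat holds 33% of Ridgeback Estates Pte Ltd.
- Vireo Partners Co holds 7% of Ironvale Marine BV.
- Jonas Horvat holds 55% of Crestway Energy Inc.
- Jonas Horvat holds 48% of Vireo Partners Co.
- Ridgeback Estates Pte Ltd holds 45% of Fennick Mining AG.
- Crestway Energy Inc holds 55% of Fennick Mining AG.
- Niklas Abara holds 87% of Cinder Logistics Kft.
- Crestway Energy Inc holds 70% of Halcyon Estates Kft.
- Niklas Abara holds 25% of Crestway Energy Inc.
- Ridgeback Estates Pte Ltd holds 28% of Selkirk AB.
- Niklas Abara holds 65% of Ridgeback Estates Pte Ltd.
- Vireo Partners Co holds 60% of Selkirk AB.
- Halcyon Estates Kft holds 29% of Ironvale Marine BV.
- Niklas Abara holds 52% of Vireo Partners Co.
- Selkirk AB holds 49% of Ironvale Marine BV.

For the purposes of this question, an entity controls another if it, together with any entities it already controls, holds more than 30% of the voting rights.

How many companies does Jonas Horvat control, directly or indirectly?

Jonas holds 33% of Ridgeback, so Jonas controls Ridgeback.
Jonas holds 48% of Vireo, so Jonas controls Vireo.
Jonas holds 55% of Crestway, so Jonas controls Crestway.
Vireo and Ridgeback together hold 60% + 28% = 88% of Selkirk, so Jonas controls Selkirk.
Crestway and Vireo together hold 70% + 30% = 100% of Halcyon, so Jonas controls Halcyon.
Crestway and Ridgeback together hold 55% + 45% = 100% of Fennick, so Jonas controls Fennick.
Vireo and Halcyon and Selkirk together hold 7% + 29% + 49% = 85% of Ironvale, so Jonas controls Ironvale.
No other company's threshold is met.
Jonas controls 7 companies.

7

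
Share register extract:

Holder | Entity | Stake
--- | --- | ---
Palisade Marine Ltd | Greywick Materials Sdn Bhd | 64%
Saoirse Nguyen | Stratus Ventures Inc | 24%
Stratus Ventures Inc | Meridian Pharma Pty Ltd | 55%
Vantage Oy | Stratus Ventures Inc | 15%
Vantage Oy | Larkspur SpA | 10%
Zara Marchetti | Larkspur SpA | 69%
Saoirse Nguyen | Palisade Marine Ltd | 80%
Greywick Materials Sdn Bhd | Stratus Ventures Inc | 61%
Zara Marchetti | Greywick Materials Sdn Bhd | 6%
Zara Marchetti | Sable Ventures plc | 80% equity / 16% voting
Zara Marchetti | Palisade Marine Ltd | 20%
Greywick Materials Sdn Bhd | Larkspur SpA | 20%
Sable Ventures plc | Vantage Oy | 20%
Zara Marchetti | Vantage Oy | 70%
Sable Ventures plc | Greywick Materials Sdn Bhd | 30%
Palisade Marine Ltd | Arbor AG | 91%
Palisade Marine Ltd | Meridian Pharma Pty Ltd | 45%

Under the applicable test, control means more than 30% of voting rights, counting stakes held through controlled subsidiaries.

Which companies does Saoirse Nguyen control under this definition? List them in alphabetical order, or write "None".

Arbor AG, Greywick Materials Sdn Bhd, Meridian Pharma Pty Ltd, Palisade Marine Ltd, Stratus Ventures Inc

Saoirse holds 80% of Palisade, so Saoirse controls Palisade.
Palisade holds 64% of Greywick, so Saoirse controls Greywick.
Greywick and Saoirse together hold 61% + 24% = 85% of Stratus, so Saoirse controls Stratus.
Stratus and Palisade together hold 55% + 45% = 100% of Meridian, so Saoirse controls Meridian.
Palisade holds 91% of Arbor, so Saoirse controls Arbor.
No other company's threshold is met.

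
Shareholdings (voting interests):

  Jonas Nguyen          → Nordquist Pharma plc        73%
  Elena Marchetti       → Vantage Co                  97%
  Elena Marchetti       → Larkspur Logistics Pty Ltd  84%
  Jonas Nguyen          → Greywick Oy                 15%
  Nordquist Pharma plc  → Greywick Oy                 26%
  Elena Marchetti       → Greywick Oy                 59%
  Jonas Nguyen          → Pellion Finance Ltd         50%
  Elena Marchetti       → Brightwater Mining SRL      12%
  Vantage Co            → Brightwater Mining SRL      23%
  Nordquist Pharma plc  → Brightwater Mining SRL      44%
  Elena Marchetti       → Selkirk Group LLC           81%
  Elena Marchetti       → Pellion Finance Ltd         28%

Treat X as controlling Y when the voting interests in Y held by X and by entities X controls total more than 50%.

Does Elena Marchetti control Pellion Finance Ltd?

Elena holds 97% of Vantage, so Elena controls Vantage.
Elena holds 59% of Greywick, so Elena controls Greywick.
Elena holds 81% of Selkirk, so Elena controls Selkirk.
Elena holds 84% of Larkspur, so Elena controls Larkspur.
In Pellion, Elena's side holds only 28%, not > 50%.
So Elena does not control Pellion.

No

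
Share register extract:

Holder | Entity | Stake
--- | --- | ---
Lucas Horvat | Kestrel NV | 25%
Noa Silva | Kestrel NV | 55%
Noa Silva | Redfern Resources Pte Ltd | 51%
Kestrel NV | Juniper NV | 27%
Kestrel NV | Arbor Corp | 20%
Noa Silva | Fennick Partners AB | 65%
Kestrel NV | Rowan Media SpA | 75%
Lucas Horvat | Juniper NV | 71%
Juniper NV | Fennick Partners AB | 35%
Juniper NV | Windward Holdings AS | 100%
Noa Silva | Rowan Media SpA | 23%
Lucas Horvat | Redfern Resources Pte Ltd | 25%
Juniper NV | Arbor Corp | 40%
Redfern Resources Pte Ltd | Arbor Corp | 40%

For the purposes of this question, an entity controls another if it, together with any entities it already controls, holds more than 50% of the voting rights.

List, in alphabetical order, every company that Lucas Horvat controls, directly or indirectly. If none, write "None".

Lucas holds 71% of Juniper, so Lucas controls Juniper.
Juniper holds 100% of Windward, so Lucas controls Windward.
No other company's threshold is met.

Juniper NV, Windward Holdings AS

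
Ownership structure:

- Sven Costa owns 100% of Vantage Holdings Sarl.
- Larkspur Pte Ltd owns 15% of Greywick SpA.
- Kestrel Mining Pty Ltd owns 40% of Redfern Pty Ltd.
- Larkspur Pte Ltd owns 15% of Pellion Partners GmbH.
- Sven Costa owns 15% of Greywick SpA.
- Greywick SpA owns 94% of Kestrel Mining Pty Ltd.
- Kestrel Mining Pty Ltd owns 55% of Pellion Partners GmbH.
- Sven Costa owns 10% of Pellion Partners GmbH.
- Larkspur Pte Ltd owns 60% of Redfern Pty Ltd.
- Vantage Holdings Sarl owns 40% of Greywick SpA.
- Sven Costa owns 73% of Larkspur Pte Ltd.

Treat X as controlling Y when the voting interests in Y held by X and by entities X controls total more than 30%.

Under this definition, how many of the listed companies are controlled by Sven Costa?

6

Sven holds 73% of Larkspur, so Sven controls Larkspur.
Sven holds 100% of Vantage, so Sven controls Vantage.
Larkspur and Sven and Vantage together hold 15% + 15% + 40% = 70% of Greywick, so Sven controls Greywick.
Greywick holds 94% of Kestrel, so Sven controls Kestrel.
Kestrel and Larkspur together hold 40% + 60% = 100% of Redfern, so Sven controls Redfern.
Larkspur and Sven and Kestrel together hold 15% + 10% + 55% = 80% of Pellion, so Sven controls Pellion.
Sven controls 6 companies.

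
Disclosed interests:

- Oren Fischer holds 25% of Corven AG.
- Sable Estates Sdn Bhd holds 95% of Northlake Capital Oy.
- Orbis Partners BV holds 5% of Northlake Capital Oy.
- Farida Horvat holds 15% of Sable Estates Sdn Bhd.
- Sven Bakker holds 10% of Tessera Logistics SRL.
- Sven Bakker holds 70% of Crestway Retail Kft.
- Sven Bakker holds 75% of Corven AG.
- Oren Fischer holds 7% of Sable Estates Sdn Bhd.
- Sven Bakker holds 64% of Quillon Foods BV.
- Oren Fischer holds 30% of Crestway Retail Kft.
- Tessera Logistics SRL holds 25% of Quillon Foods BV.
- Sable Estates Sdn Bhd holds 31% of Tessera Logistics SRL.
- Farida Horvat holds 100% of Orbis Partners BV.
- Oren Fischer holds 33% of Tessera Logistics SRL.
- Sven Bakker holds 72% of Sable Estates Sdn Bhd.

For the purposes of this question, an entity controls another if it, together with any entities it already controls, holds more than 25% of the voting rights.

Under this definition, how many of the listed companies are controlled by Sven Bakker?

Sven holds 72% of Sable, so Sven controls Sable.
Sven holds 75% of Corven, so Sven controls Corven.
Sven and Sable together hold 10% + 31% = 41% of Tessera, so Sven controls Tessera.
Sven holds 70% of Crestway, so Sven controls Crestway.
Sven and Tessera together hold 64% + 25% = 89% of Quillon, so Sven controls Quillon.
Sable holds 95% of Northlake, so Sven controls Northlake.
No other company's threshold is met.
Sven controls 6 companies.

6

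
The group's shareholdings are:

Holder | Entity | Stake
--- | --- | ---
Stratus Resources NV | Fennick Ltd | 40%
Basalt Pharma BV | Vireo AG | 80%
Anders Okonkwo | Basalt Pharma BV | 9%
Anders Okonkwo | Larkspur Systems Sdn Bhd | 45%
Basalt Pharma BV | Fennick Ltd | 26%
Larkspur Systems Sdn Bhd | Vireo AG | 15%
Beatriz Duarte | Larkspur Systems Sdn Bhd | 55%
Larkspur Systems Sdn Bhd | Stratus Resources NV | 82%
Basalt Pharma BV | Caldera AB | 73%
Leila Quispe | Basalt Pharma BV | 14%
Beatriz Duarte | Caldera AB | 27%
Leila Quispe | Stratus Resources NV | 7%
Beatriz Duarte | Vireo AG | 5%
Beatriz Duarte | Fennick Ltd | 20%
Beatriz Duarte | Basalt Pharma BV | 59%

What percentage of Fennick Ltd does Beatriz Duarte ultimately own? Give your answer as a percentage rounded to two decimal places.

Beatriz reaches Fennick along 3 paths.
Via Basalt: 59% × 26% = 15.34%.
Via Larkspur → Stratus: 55% × 82% × 40% = 18.04%.
Direct stake: 20% = 20%.
Total: 15.34% + 18.04% + 20% = 53.38%.

53.38%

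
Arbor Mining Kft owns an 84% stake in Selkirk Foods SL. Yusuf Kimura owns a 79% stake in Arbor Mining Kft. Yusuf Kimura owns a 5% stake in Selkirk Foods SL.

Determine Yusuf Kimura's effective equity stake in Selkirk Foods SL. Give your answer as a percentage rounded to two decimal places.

Yusuf reaches Selkirk along 2 paths.
Direct stake: 5% = 5%.
Via Arbor: 79% × 84% = 66.36%.
Total: 5% + 66.36% = 71.36%.

71.36%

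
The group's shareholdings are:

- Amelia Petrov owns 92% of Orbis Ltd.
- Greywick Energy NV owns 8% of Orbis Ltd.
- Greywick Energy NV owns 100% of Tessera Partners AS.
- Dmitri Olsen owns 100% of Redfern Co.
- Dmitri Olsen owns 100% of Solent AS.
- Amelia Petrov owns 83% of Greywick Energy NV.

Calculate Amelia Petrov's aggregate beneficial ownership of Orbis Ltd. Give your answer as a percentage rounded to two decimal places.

Amelia reaches Orbis along 2 paths.
Via Greywick: 83% × 8% = 6.64%.
Direct stake: 92% = 92%.
Total: 6.64% + 92% = 98.64%.

98.64%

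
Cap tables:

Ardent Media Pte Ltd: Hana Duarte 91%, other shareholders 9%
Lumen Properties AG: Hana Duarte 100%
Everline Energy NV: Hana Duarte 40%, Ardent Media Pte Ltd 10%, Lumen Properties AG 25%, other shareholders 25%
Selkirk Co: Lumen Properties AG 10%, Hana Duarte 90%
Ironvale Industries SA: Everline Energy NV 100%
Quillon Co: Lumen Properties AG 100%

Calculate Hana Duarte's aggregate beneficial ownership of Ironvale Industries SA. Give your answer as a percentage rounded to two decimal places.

74.10%

Hana reaches Ironvale along 3 paths.
Via Everline: 40% × 100% = 40%.
Via Ardent → Everline: 91% × 10% × 100% = 9.1%.
Via Lumen → Everline: 100% × 25% × 100% = 25%.
Total: 40% + 9.1% + 25% = 74.1%.
Rounded: 74.10%.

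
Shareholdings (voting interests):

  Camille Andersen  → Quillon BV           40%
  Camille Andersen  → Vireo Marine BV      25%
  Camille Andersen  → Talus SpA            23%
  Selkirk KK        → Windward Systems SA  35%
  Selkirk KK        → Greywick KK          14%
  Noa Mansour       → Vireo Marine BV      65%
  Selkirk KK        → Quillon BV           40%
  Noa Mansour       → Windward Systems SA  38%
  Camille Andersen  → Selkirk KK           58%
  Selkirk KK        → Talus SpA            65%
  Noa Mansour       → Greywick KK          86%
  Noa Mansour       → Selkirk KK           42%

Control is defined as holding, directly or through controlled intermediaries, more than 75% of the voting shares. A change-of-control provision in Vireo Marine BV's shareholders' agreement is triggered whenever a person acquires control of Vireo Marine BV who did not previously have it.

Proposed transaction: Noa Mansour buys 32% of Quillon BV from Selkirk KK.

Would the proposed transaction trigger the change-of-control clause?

No

The purchase adds only to Noa's holdings (Selkirk's stake shrinks), so Noa is the only person who could newly come to control Vireo.
Noa holds 86% of Greywick, so Noa controls Greywick.
In Vireo, Noa's side holds only 65%, not > 75%.
So before the transaction, Noa does not control Vireo.
After the purchase, Noa holds 32% of Quillon directly, and Selkirk's stake falls to 8%.
Noa's side now holds 32% of Quillon, not > 75%, so Noa still does not control Quillon.
After the transaction, Noa's side holds 65% of Vireo, not > 75%, so Noa still does not control Vireo.
No new person acquires control, so the clause is not triggered.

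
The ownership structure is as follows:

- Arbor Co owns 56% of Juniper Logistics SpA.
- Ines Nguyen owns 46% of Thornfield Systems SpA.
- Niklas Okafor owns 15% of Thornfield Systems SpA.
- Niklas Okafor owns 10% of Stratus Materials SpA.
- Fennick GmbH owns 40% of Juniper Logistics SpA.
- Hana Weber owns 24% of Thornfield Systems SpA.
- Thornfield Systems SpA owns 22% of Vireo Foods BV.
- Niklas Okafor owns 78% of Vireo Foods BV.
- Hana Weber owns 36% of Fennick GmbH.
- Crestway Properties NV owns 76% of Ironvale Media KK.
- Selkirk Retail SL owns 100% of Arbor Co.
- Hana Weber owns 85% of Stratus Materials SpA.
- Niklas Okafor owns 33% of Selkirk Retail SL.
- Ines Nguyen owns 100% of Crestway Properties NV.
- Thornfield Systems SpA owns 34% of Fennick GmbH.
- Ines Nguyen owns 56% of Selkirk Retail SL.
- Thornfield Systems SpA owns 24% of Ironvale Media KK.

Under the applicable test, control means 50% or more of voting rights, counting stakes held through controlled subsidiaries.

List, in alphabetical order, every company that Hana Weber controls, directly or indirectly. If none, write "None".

Hana holds 85% of Stratus, so Hana controls Stratus.
No other company's threshold is met.

Stratus Materials SpA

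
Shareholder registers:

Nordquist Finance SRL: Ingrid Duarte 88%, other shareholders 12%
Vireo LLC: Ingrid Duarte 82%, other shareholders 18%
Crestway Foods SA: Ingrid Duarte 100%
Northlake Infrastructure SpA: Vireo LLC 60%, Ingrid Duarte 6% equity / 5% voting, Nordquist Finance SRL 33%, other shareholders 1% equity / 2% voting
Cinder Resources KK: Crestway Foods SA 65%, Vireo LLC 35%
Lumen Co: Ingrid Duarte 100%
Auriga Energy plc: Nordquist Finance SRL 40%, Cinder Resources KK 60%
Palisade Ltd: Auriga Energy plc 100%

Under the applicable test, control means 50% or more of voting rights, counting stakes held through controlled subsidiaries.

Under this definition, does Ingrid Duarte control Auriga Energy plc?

Ingrid holds 82% of Vireo, so Ingrid controls Vireo.
Ingrid holds 100% of Crestway, so Ingrid controls Crestway.
Crestway and Vireo together hold 65% + 35% = 100% of Cinder, so Ingrid controls Cinder.
Ingrid holds 88% of Nordquist, so Ingrid controls Nordquist.
Nordquist and Cinder together hold 40% + 60% = 100% of Auriga, so Ingrid controls Auriga.

Yes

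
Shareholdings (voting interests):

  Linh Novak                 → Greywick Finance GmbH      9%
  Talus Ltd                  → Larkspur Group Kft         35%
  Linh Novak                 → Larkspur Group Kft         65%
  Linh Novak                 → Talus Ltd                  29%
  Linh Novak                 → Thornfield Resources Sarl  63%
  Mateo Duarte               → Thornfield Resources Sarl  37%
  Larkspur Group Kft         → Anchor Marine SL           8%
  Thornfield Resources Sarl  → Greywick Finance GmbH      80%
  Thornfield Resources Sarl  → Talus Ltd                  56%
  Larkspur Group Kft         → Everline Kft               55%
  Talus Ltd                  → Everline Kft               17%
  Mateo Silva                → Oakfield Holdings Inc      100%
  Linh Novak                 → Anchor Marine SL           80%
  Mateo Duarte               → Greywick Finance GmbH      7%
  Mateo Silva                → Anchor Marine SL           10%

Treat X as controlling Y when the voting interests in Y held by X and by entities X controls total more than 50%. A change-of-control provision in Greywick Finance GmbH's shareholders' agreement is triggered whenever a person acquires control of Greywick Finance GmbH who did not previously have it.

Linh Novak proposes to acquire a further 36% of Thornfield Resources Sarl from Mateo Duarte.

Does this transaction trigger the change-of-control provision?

The purchase adds only to Linh's holdings (Mateo Duarte's stake shrinks), so Linh is the only person who could newly come to control Greywick.
Linh holds 63% of Thornfield, so Linh controls Thornfield.
Linh and Thornfield together hold 9% + 80% = 89% of Greywick, so Linh controls Greywick.
So Linh already controls Greywick before the transaction.
After the purchase, Linh's direct stake in Thornfield rises to 63% + 36% = 99%, and Mateo Duarte's stake falls to 1%.
Linh controlled Greywick already, so this is not a new person acquiring control; every other person's position is unchanged or reduced.
No new person acquires control, so the clause is not triggered.

No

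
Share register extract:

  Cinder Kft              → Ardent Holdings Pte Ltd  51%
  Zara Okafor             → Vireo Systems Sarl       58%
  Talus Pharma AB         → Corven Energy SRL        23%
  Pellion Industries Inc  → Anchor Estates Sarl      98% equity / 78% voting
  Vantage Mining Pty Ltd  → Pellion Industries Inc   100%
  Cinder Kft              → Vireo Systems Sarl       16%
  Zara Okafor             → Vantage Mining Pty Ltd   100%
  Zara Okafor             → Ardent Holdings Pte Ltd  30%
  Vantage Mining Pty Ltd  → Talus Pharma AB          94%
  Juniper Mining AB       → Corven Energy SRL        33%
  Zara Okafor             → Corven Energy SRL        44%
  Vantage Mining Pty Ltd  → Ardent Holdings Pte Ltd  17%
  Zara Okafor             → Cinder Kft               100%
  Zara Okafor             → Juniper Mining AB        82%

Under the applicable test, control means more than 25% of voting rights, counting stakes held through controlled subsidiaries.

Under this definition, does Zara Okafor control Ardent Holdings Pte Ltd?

Zara holds 100% of Vantage, so Zara controls Vantage.
Zara holds 100% of Cinder, so Zara controls Cinder.
Vantage and Zara and Cinder together hold 17% + 30% + 51% = 98% of Ardent, so Zara controls Ardent.

Yes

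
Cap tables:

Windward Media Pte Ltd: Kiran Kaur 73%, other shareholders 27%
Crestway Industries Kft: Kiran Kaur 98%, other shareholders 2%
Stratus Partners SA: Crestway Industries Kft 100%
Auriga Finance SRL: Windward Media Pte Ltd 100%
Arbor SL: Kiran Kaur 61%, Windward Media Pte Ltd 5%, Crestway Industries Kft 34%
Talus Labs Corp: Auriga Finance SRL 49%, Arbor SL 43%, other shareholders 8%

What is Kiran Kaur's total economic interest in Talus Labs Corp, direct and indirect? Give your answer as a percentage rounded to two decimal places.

77.90%

Kiran reaches Talus along 4 paths.
Via Windward → Auriga: 73% × 100% × 49% = 35.77%.
Via Arbor: 61% × 43% = 26.23%.
Via Windward → Arbor: 73% × 5% × 43% = 1.5695%.
Via Crestway → Arbor: 98% × 34% × 43% = 14.3276%.
Total: 35.77% + 26.23% + 1.5695% + 14.3276% = 77.8971%.
Rounded: 77.90%.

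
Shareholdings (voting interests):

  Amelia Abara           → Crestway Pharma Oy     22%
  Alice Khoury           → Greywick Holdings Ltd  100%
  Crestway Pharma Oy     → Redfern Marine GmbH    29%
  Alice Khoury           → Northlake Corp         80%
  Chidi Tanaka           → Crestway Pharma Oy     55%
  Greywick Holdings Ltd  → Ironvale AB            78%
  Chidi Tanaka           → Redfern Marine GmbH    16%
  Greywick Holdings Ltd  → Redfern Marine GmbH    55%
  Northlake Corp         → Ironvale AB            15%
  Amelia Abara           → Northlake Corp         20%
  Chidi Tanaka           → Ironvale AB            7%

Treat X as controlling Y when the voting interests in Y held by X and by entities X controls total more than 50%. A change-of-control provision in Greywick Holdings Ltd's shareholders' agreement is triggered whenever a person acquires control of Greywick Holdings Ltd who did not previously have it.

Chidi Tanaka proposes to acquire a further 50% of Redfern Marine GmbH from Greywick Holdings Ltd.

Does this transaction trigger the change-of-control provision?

The purchase adds only to Chidi's holdings (Greywick's stake shrinks), so Chidi is the only person who could newly come to control Greywick.
Chidi holds 55% of Crestway, so Chidi controls Crestway.
Neither Chidi nor any entity Chidi controls holds any voting interest in Greywick.
So before the transaction, Chidi does not control Greywick.
After the purchase, Chidi's direct stake in Redfern rises to 16% + 50% = 66%, and Greywick's stake falls to 5%.
Crestway and Chidi together hold 29% + 66% = 95% of Redfern, so Chidi controls Redfern.
After the transaction, neither Chidi nor any entity Chidi controls holds a voting interest in Greywick, so Chidi still does not control it.
No new person acquires control, so the clause is not triggered.

No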